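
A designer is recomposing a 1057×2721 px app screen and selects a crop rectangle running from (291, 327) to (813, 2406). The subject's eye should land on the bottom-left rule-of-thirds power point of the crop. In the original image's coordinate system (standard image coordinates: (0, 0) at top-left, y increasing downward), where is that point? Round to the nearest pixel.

Crop width = 813 − 291 = 522 px; one third is 174.00 px.
Crop height = 2406 − 327 = 2079 px; one third is 693.00 px.
The bottom-left point is one-third across and two-thirds down within the crop:
x = 291 + 1 × 174.00 ≈ 465; y = 327 + 2 × 693.00 ≈ 1713.

x = 465 px, y = 1713 px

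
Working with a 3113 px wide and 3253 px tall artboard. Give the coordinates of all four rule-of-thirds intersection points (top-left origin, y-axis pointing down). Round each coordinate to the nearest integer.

(1038, 1084), (2075, 1084), (1038, 2169), (2075, 2169)

One third of 3113 is 1037.67; one third of 3253 is 1084.33.
Vertical third lines at x = 1038 and x = 2075; horizontal third lines at y = 1084 and y = 2169.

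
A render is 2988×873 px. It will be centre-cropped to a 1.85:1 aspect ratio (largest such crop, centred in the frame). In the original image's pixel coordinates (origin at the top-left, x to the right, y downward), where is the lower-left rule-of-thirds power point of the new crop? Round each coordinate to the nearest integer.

(1225, 582)

2988/873 > 1.85/1, so the 1.85:1 crop keeps the full height 873 and trims width to 873 × 1.85/1 = 1615.05 px.
Left offset = (2988 − 1615.05)/2 = 686.47 px; top offset = 0.
Lower-left is one-third across and two-thirds down within the crop:
x = 686.47 + 1 × 1615.05/3 ≈ 1225; y = 0.00 + 2 × 873.00/3 ≈ 582.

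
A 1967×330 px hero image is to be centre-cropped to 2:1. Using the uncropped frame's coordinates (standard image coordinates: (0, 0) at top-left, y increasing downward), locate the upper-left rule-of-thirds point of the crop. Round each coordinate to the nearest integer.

(874, 110)

1967/330 > 2/1, so the 2:1 crop keeps the full height 330 and trims width to 330 × 2/1 = 660.00 px.
Left offset = (1967 − 660.00)/2 = 653.50 px; top offset = 0.
Upper-left is one-third across and one-third down within the crop:
x = 653.50 + 1 × 660.00/3 ≈ 874; y = 0.00 + 1 × 330.00/3 ≈ 110.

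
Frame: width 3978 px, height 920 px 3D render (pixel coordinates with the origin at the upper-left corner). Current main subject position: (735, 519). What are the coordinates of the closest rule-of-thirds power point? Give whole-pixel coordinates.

x = 1326 px, y = 613 px

Third lines: x ∈ {1326, 2652}, y ∈ {307, 613}.
735 is closer to x = 1326; 519 is closer to y = 613.
So the nearest intersection is the lower-left power point.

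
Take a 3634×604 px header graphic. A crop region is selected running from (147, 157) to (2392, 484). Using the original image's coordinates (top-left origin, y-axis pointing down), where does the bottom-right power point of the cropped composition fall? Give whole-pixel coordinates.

Crop width = 2392 − 147 = 2245 px; one third is 748.33 px.
Crop height = 484 − 157 = 327 px; one third is 109.00 px.
The bottom-right point is two-thirds across and two-thirds down within the crop:
x = 147 + 2 × 748.33 ≈ 1644; y = 157 + 2 × 109.00 ≈ 375.

x = 1644 px, y = 375 px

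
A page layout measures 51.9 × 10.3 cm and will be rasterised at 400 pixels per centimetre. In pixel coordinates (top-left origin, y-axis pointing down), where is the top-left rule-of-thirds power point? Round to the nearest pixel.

In pixels the canvas is 51.9 × 400 = 20760 wide and 10.3 × 400 = 4120 tall.
The top-left point is one-third across and one-third down:
x = 1 × 20760/3 ≈ 6920; y = 1 × 4120/3 ≈ 1373.

(6920, 1373)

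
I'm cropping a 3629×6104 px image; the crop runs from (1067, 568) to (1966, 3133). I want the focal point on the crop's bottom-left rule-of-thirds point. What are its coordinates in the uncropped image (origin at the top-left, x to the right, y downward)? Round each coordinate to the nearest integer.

(1367, 2278)

Crop width = 1966 − 1067 = 899 px; one third is 299.67 px.
Crop height = 3133 − 568 = 2565 px; one third is 855.00 px.
The bottom-left point is one-third across and two-thirds down within the crop:
x = 1067 + 1 × 299.67 ≈ 1367; y = 568 + 2 × 855.00 ≈ 2278.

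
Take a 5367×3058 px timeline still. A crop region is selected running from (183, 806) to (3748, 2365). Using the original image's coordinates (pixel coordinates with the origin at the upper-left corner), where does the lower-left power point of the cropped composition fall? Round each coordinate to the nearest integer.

Crop width = 3748 − 183 = 3565 px; one third is 1188.33 px.
Crop height = 2365 − 806 = 1559 px; one third is 519.67 px.
The lower-left point is one-third across and two-thirds down within the crop:
x = 183 + 1 × 1188.33 ≈ 1371; y = 806 + 2 × 519.67 ≈ 1845.

(1371, 1845)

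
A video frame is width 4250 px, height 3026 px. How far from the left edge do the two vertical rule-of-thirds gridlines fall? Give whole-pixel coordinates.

1417 px and 2833 px

4250 / 3 = 1416.67, so the vertical lines sit at one and two thirds of 4250.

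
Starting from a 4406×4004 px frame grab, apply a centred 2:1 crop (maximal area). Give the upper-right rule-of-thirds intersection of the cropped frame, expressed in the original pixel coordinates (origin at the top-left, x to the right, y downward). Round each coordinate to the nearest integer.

4406/4004 < 2/1, so the 2:1 crop keeps the full width 4406 and trims height to 4406 × 1/2 = 2203.00 px.
Top offset = (4004 − 2203.00)/2 = 900.50 px; left offset = 0.
Upper-right is two-thirds across and one-third down within the crop:
x = 0.00 + 2 × 4406.00/3 ≈ 2937; y = 900.50 + 1 × 2203.00/3 ≈ 1635.

(2937, 1635)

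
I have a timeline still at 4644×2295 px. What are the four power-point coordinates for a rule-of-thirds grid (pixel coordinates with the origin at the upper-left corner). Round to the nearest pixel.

(1548, 765), (3096, 765), (1548, 1530), (3096, 1530)

One third of 4644 is 1548; one third of 2295 is 765.
Vertical third lines at x = 1548 and x = 3096; horizontal third lines at y = 765 and y = 1530.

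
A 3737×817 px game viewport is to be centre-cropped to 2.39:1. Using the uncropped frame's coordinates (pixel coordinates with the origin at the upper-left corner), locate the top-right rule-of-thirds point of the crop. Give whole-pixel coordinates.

x = 2194 px, y = 272 px

3737/817 > 2.39/1, so the 2.39:1 crop keeps the full height 817 and trims width to 817 × 2.39/1 = 1952.63 px.
Left offset = (3737 − 1952.63)/2 = 892.18 px; top offset = 0.
Top-right is two-thirds across and one-third down within the crop:
x = 892.18 + 2 × 1952.63/3 ≈ 2194; y = 0.00 + 1 × 817.00/3 ≈ 272.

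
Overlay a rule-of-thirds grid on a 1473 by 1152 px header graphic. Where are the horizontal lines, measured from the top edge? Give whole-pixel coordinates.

384 px and 768 px

1152 / 3 = 384, so the horizontal lines sit at one and two thirds of 1152.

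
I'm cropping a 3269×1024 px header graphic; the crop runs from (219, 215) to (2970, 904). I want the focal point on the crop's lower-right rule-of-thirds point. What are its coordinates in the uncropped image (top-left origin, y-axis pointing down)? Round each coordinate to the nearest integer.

x = 2053 px, y = 674 px

Crop width = 2970 − 219 = 2751 px; one third is 917.00 px.
Crop height = 904 − 215 = 689 px; one third is 229.67 px.
The lower-right point is two-thirds across and two-thirds down within the crop:
x = 219 + 2 × 917.00 ≈ 2053; y = 215 + 2 × 229.67 ≈ 674.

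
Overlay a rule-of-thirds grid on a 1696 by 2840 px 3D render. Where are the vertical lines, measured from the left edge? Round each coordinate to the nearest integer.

x = 565 px and x = 1131 px

1696 / 3 = 565.33, so the vertical lines sit at one and two thirds of 1696.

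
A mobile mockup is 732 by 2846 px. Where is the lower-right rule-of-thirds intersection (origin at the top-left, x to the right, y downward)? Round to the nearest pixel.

x = 488 px, y = 1897 px

The lower-right point sits two-thirds of the way across and two-thirds of the way down.
x = 2 × 732/3 ≈ 488; y = 2 × 2846/3 ≈ 1897.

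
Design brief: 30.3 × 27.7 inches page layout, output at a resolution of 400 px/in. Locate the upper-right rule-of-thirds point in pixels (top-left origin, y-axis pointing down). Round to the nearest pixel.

(8080, 3693)

In pixels the canvas is 30.3 × 400 = 12120 wide and 27.7 × 400 = 11080 tall.
The upper-right point is two-thirds across and one-third down:
x = 2 × 12120/3 ≈ 8080; y = 1 × 11080/3 ≈ 3693.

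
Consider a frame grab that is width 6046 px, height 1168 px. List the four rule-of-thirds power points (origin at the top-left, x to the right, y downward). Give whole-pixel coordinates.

(2015, 389), (4031, 389), (2015, 779), (4031, 779)

One third of 6046 is 2015.33; one third of 1168 is 389.33.
Vertical third lines at x = 2015 and x = 4031; horizontal third lines at y = 389 and y = 779.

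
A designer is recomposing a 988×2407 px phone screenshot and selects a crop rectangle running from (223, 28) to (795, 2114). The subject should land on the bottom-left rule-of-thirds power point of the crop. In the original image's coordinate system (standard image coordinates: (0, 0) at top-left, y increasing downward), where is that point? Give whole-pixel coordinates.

(414, 1419)

Crop width = 795 − 223 = 572 px; one third is 190.67 px.
Crop height = 2114 − 28 = 2086 px; one third is 695.33 px.
The bottom-left point is one-third across and two-thirds down within the crop:
x = 223 + 1 × 190.67 ≈ 414; y = 28 + 2 × 695.33 ≈ 1419.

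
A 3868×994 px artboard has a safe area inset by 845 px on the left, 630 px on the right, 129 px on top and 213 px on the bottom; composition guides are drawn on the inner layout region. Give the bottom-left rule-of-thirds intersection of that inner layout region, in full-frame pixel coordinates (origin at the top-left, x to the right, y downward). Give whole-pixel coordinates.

x = 1643 px, y = 564 px

Content width = 3868 − 845 − 630 = 2393 px; content height = 994 − 129 − 213 = 652 px.
Bottom-left is one-third across and two-thirds down within the inner layout region.
x = 845 + 1 × 2393/3 = 845 + 797.67 ≈ 1643
y = 129 + 2 × 652/3 = 129 + 434.67 ≈ 564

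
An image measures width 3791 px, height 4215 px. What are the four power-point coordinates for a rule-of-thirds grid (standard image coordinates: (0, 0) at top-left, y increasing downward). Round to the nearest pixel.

(1264, 1405), (2527, 1405), (1264, 2810), (2527, 2810)

One third of 3791 is 1263.67; one third of 4215 is 1405.
Vertical third lines at x = 1264 and x = 2527; horizontal third lines at y = 1405 and y = 2810.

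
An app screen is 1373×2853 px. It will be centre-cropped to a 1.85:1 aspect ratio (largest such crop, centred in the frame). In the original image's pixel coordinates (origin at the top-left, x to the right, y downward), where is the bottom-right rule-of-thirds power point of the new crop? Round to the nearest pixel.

1373/2853 < 1.85/1, so the 1.85:1 crop keeps the full width 1373 and trims height to 1373 × 1/1.85 = 742.16 px.
Top offset = (2853 − 742.16)/2 = 1055.42 px; left offset = 0.
Bottom-right is two-thirds across and two-thirds down within the crop:
x = 0.00 + 2 × 1373.00/3 ≈ 915; y = 1055.42 + 2 × 742.16/3 ≈ 1550.

x = 915 px, y = 1550 px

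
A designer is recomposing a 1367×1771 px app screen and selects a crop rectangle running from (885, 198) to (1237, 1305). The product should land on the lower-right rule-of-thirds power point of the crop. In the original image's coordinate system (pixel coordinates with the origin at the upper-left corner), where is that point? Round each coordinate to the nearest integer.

(1120, 936)

Crop width = 1237 − 885 = 352 px; one third is 117.33 px.
Crop height = 1305 − 198 = 1107 px; one third is 369.00 px.
The lower-right point is two-thirds across and two-thirds down within the crop:
x = 885 + 2 × 117.33 ≈ 1120; y = 198 + 2 × 369.00 ≈ 936.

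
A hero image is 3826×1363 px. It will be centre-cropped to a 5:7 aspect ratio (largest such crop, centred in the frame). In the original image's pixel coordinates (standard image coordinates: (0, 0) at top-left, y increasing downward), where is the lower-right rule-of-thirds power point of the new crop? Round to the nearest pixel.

3826/1363 > 5/7, so the 5:7 crop keeps the full height 1363 and trims width to 1363 × 5/7 = 973.57 px.
Left offset = (3826 − 973.57)/2 = 1426.21 px; top offset = 0.
Lower-right is two-thirds across and two-thirds down within the crop:
x = 1426.21 + 2 × 973.57/3 ≈ 2075; y = 0.00 + 2 × 1363.00/3 ≈ 909.

x = 2075 px, y = 909 px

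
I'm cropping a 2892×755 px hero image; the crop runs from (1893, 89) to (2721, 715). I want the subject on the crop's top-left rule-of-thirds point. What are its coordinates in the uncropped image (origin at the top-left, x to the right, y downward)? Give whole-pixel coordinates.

Crop width = 2721 − 1893 = 828 px; one third is 276.00 px.
Crop height = 715 − 89 = 626 px; one third is 208.67 px.
The top-left point is one-third across and one-third down within the crop:
x = 1893 + 1 × 276.00 ≈ 2169; y = 89 + 1 × 208.67 ≈ 298.

(2169, 298)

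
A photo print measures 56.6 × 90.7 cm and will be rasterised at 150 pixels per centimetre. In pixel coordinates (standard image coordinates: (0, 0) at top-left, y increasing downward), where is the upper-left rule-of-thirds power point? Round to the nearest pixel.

x = 2830 px, y = 4535 px

In pixels the canvas is 56.6 × 150 = 8490 wide and 90.7 × 150 = 13605 tall.
The upper-left point is one-third across and one-third down:
x = 1 × 8490/3 ≈ 2830; y = 1 × 13605/3 ≈ 4535.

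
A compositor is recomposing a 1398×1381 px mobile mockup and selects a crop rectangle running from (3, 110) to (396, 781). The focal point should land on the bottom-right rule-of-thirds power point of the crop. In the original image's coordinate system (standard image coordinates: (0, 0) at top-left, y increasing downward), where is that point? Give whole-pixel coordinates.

Crop width = 396 − 3 = 393 px; one third is 131.00 px.
Crop height = 781 − 110 = 671 px; one third is 223.67 px.
The bottom-right point is two-thirds across and two-thirds down within the crop:
x = 3 + 2 × 131.00 ≈ 265; y = 110 + 2 × 223.67 ≈ 557.

x = 265 px, y = 557 px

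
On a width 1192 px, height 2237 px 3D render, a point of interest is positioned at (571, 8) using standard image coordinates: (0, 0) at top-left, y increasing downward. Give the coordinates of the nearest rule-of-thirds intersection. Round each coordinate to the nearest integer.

Third lines: x ∈ {397, 795}, y ∈ {746, 1491}.
571 is closer to x = 397; 8 is closer to y = 746.
So the nearest intersection is the upper-left power point.

x = 397 px, y = 746 px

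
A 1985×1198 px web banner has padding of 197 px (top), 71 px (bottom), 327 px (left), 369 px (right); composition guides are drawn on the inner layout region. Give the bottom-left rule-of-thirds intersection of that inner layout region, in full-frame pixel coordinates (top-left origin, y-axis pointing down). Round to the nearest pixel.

Content width = 1985 − 327 − 369 = 1289 px; content height = 1198 − 197 − 71 = 930 px.
Bottom-left is one-third across and two-thirds down within the inner layout region.
x = 327 + 1 × 1289/3 = 327 + 429.67 ≈ 757
y = 197 + 2 × 930/3 = 197 + 620.00 ≈ 817

(757, 817)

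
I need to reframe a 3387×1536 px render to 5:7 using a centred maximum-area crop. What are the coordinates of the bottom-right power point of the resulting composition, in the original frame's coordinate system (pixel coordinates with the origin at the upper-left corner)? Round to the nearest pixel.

3387/1536 > 5/7, so the 5:7 crop keeps the full height 1536 and trims width to 1536 × 5/7 = 1097.14 px.
Left offset = (3387 − 1097.14)/2 = 1144.93 px; top offset = 0.
Bottom-right is two-thirds across and two-thirds down within the crop:
x = 1144.93 + 2 × 1097.14/3 ≈ 1876; y = 0.00 + 2 × 1536.00/3 ≈ 1024.

x = 1876 px, y = 1024 px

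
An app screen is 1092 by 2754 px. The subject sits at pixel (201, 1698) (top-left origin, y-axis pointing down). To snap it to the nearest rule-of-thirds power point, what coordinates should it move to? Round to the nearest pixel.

Third lines: x ∈ {364, 728}, y ∈ {918, 1836}.
201 is closer to x = 364; 1698 is closer to y = 1836.
So the nearest intersection is the lower-left power point.

(364, 1836)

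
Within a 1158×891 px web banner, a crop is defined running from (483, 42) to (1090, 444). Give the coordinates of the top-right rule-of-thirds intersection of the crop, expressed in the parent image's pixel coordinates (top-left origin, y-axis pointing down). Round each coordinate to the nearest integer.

Crop width = 1090 − 483 = 607 px; one third is 202.33 px.
Crop height = 444 − 42 = 402 px; one third is 134.00 px.
The top-right point is two-thirds across and one-third down within the crop:
x = 483 + 2 × 202.33 ≈ 888; y = 42 + 1 × 134.00 ≈ 176.

x = 888 px, y = 176 px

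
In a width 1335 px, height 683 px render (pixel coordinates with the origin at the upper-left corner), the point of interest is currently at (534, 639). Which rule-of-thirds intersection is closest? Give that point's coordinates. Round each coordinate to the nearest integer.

(445, 455)

Third lines: x ∈ {445, 890}, y ∈ {228, 455}.
534 is closer to x = 445; 639 is closer to y = 455.
So the nearest intersection is the lower-left power point.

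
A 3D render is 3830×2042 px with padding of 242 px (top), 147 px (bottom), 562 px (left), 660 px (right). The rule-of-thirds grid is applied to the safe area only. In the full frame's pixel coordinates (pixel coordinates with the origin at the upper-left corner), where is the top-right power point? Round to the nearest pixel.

(2301, 793)

Content width = 3830 − 562 − 660 = 2608 px; content height = 2042 − 242 − 147 = 1653 px.
Top-right is two-thirds across and one-third down within the safe area.
x = 562 + 2 × 2608/3 = 562 + 1738.67 ≈ 2301
y = 242 + 1 × 1653/3 = 242 + 551.00 ≈ 793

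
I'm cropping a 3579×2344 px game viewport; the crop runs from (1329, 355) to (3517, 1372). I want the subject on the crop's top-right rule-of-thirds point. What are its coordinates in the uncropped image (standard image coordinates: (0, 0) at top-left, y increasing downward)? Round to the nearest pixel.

x = 2788 px, y = 694 px

Crop width = 3517 − 1329 = 2188 px; one third is 729.33 px.
Crop height = 1372 − 355 = 1017 px; one third is 339.00 px.
The top-right point is two-thirds across and one-third down within the crop:
x = 1329 + 2 × 729.33 ≈ 2788; y = 355 + 1 × 339.00 ≈ 694.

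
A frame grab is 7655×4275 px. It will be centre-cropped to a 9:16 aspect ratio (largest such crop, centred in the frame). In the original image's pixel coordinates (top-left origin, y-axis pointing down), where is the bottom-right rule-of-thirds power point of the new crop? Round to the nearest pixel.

7655/4275 > 9/16, so the 9:16 crop keeps the full height 4275 and trims width to 4275 × 9/16 = 2404.69 px.
Left offset = (7655 − 2404.69)/2 = 2625.16 px; top offset = 0.
Bottom-right is two-thirds across and two-thirds down within the crop:
x = 2625.16 + 2 × 2404.69/3 ≈ 4228; y = 0.00 + 2 × 4275.00/3 ≈ 2850.

x = 4228 px, y = 2850 px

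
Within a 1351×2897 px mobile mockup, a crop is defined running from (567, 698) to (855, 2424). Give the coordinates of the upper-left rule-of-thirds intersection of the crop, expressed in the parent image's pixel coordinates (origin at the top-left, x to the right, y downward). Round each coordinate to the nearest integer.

Crop width = 855 − 567 = 288 px; one third is 96.00 px.
Crop height = 2424 − 698 = 1726 px; one third is 575.33 px.
The upper-left point is one-third across and one-third down within the crop:
x = 567 + 1 × 96.00 ≈ 663; y = 698 + 1 × 575.33 ≈ 1273.

x = 663 px, y = 1273 px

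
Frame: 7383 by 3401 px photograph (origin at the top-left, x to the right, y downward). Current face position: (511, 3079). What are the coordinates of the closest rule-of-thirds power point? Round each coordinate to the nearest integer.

(2461, 2267)

Third lines: x ∈ {2461, 4922}, y ∈ {1134, 2267}.
511 is closer to x = 2461; 3079 is closer to y = 2267.
So the nearest intersection is the lower-left power point.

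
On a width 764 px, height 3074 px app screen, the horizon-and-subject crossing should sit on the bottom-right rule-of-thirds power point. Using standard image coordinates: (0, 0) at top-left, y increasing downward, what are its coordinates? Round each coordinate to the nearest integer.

The bottom-right point sits two-thirds of the way across and two-thirds of the way down.
x = 2 × 764/3 ≈ 509; y = 2 × 3074/3 ≈ 2049.

(509, 2049)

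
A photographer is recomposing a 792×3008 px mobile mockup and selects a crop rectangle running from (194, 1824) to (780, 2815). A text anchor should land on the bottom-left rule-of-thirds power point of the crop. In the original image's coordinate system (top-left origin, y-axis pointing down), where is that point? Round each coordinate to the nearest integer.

(389, 2485)

Crop width = 780 − 194 = 586 px; one third is 195.33 px.
Crop height = 2815 − 1824 = 991 px; one third is 330.33 px.
The bottom-left point is one-third across and two-thirds down within the crop:
x = 194 + 1 × 195.33 ≈ 389; y = 1824 + 2 × 330.33 ≈ 2485.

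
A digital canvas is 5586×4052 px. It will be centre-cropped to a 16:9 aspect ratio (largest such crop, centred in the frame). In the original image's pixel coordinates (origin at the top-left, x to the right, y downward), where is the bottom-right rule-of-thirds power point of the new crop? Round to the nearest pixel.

5586/4052 < 16/9, so the 16:9 crop keeps the full width 5586 and trims height to 5586 × 9/16 = 3142.12 px.
Top offset = (4052 − 3142.12)/2 = 454.94 px; left offset = 0.
Bottom-right is two-thirds across and two-thirds down within the crop:
x = 0.00 + 2 × 5586.00/3 ≈ 3724; y = 454.94 + 2 × 3142.12/3 ≈ 2550.

x = 3724 px, y = 2550 px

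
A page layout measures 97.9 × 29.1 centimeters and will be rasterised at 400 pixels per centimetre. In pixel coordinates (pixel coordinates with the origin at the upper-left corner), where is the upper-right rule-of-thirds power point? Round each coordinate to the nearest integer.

(26107, 3880)

In pixels the canvas is 97.9 × 400 = 39160 wide and 29.1 × 400 = 11640 tall.
The upper-right point is two-thirds across and one-third down:
x = 2 × 39160/3 ≈ 26107; y = 1 × 11640/3 ≈ 3880.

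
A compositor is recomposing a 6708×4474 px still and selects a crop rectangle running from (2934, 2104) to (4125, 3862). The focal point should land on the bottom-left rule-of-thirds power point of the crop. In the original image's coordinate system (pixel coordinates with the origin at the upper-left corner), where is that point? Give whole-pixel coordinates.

Crop width = 4125 − 2934 = 1191 px; one third is 397.00 px.
Crop height = 3862 − 2104 = 1758 px; one third is 586.00 px.
The bottom-left point is one-third across and two-thirds down within the crop:
x = 2934 + 1 × 397.00 ≈ 3331; y = 2104 + 2 × 586.00 ≈ 3276.

(3331, 3276)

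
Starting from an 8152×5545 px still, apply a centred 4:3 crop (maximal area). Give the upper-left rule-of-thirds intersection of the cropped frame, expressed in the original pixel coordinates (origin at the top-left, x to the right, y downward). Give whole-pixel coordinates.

8152/5545 > 4/3, so the 4:3 crop keeps the full height 5545 and trims width to 5545 × 4/3 = 7393.33 px.
Left offset = (8152 − 7393.33)/2 = 379.33 px; top offset = 0.
Upper-left is one-third across and one-third down within the crop:
x = 379.33 + 1 × 7393.33/3 ≈ 2844; y = 0.00 + 1 × 5545.00/3 ≈ 1848.

(2844, 1848)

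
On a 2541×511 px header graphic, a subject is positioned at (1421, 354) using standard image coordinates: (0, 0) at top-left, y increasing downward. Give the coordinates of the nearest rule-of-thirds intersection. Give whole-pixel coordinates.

x = 1694 px, y = 341 px

Third lines: x ∈ {847, 1694}, y ∈ {170, 341}.
1421 is closer to x = 1694; 354 is closer to y = 341.
So the nearest intersection is the lower-right power point.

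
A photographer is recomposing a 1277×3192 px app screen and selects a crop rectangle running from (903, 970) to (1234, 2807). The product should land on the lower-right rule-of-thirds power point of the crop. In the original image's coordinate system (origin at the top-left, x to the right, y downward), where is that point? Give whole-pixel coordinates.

x = 1124 px, y = 2195 px

Crop width = 1234 − 903 = 331 px; one third is 110.33 px.
Crop height = 2807 − 970 = 1837 px; one third is 612.33 px.
The lower-right point is two-thirds across and two-thirds down within the crop:
x = 903 + 2 × 110.33 ≈ 1124; y = 970 + 2 × 612.33 ≈ 2195.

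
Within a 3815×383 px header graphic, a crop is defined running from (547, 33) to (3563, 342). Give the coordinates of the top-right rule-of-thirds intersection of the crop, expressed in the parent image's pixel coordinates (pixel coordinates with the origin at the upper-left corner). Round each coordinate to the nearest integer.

(2558, 136)

Crop width = 3563 − 547 = 3016 px; one third is 1005.33 px.
Crop height = 342 − 33 = 309 px; one third is 103.00 px.
The top-right point is two-thirds across and one-third down within the crop:
x = 547 + 2 × 1005.33 ≈ 2558; y = 33 + 1 × 103.00 ≈ 136.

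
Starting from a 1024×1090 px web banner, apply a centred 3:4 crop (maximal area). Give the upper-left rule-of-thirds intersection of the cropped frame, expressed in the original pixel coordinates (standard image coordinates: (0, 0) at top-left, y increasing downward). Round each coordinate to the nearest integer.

(376, 363)

1024/1090 > 3/4, so the 3:4 crop keeps the full height 1090 and trims width to 1090 × 3/4 = 817.50 px.
Left offset = (1024 − 817.50)/2 = 103.25 px; top offset = 0.
Upper-left is one-third across and one-third down within the crop:
x = 103.25 + 1 × 817.50/3 ≈ 376; y = 0.00 + 1 × 1090.00/3 ≈ 363.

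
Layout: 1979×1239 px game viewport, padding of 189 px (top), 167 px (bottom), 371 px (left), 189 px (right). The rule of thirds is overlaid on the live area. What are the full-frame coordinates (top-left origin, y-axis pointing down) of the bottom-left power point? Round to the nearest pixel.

Content width = 1979 − 371 − 189 = 1419 px; content height = 1239 − 189 − 167 = 883 px.
Bottom-left is one-third across and two-thirds down within the live area.
x = 371 + 1 × 1419/3 = 371 + 473.00 ≈ 844
y = 189 + 2 × 883/3 = 189 + 588.67 ≈ 778

x = 844 px, y = 778 px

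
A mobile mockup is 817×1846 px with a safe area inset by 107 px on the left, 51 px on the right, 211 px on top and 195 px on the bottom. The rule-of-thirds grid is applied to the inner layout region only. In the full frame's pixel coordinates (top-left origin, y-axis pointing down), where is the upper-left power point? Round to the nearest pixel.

(327, 691)

Content width = 817 − 107 − 51 = 659 px; content height = 1846 − 211 − 195 = 1440 px.
Upper-left is one-third across and one-third down within the inner layout region.
x = 107 + 1 × 659/3 = 107 + 219.67 ≈ 327
y = 211 + 1 × 1440/3 = 211 + 480.00 ≈ 691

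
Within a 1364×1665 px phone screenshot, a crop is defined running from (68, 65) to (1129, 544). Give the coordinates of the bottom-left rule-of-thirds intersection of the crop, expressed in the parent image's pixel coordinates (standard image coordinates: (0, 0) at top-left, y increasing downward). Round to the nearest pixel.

x = 422 px, y = 384 px

Crop width = 1129 − 68 = 1061 px; one third is 353.67 px.
Crop height = 544 − 65 = 479 px; one third is 159.67 px.
The bottom-left point is one-third across and two-thirds down within the crop:
x = 68 + 1 × 353.67 ≈ 422; y = 65 + 2 × 159.67 ≈ 384.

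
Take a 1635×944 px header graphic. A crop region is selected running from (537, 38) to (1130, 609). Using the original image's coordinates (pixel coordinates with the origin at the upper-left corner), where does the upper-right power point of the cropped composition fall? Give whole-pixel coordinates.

Crop width = 1130 − 537 = 593 px; one third is 197.67 px.
Crop height = 609 − 38 = 571 px; one third is 190.33 px.
The upper-right point is two-thirds across and one-third down within the crop:
x = 537 + 2 × 197.67 ≈ 932; y = 38 + 1 × 190.33 ≈ 228.

x = 932 px, y = 228 px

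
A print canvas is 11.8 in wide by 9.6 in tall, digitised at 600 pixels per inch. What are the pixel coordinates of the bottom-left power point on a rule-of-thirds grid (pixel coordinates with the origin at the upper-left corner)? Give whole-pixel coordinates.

(2360, 3840)

In pixels the canvas is 11.8 × 600 = 7080 wide and 9.6 × 600 = 5760 tall.
The bottom-left point is one-third across and two-thirds down:
x = 1 × 7080/3 ≈ 2360; y = 2 × 5760/3 ≈ 3840.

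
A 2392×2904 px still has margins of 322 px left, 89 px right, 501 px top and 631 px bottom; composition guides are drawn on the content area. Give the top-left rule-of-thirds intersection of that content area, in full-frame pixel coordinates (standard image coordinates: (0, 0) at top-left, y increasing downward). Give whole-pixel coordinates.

Content width = 2392 − 322 − 89 = 1981 px; content height = 2904 − 501 − 631 = 1772 px.
Top-left is one-third across and one-third down within the content area.
x = 322 + 1 × 1981/3 = 322 + 660.33 ≈ 982
y = 501 + 1 × 1772/3 = 501 + 590.67 ≈ 1092

(982, 1092)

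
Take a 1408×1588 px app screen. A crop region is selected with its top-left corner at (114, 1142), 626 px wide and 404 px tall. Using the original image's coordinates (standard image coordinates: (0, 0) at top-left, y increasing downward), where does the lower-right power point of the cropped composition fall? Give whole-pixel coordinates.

One third of the crop width 626 is 208.67 px.
One third of the crop height 404 is 134.67 px.
The lower-right point is two-thirds across and two-thirds down within the crop:
x = 114 + 2 × 208.67 ≈ 531; y = 1142 + 2 × 134.67 ≈ 1411.

(531, 1411)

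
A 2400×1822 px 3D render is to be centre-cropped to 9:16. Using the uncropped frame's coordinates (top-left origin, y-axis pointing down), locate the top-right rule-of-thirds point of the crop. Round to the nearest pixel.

2400/1822 > 9/16, so the 9:16 crop keeps the full height 1822 and trims width to 1822 × 9/16 = 1024.88 px.
Left offset = (2400 − 1024.88)/2 = 687.56 px; top offset = 0.
Top-right is two-thirds across and one-third down within the crop:
x = 687.56 + 2 × 1024.88/3 ≈ 1371; y = 0.00 + 1 × 1822.00/3 ≈ 607.

(1371, 607)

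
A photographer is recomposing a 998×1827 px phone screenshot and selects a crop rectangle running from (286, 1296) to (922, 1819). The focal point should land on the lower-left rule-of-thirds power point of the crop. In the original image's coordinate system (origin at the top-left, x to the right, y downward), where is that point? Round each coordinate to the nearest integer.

Crop width = 922 − 286 = 636 px; one third is 212.00 px.
Crop height = 1819 − 1296 = 523 px; one third is 174.33 px.
The lower-left point is one-third across and two-thirds down within the crop:
x = 286 + 1 × 212.00 ≈ 498; y = 1296 + 2 × 174.33 ≈ 1645.

x = 498 px, y = 1645 px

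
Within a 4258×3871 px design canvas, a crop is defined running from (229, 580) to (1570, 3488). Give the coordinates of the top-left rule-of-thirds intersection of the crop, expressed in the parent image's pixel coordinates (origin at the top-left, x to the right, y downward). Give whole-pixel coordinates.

Crop width = 1570 − 229 = 1341 px; one third is 447.00 px.
Crop height = 3488 − 580 = 2908 px; one third is 969.33 px.
The top-left point is one-third across and one-third down within the crop:
x = 229 + 1 × 447.00 ≈ 676; y = 580 + 1 × 969.33 ≈ 1549.

(676, 1549)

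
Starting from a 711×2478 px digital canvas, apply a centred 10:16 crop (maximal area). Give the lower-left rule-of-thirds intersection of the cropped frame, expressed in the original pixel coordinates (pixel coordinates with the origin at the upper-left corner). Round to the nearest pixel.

711/2478 < 10/16, so the 10:16 crop keeps the full width 711 and trims height to 711 × 16/10 = 1137.60 px.
Top offset = (2478 − 1137.60)/2 = 670.20 px; left offset = 0.
Lower-left is one-third across and two-thirds down within the crop:
x = 0.00 + 1 × 711.00/3 ≈ 237; y = 670.20 + 2 × 1137.60/3 ≈ 1429.

x = 237 px, y = 1429 px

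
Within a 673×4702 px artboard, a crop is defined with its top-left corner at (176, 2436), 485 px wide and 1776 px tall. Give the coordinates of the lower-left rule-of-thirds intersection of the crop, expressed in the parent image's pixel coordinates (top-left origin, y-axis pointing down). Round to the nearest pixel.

One third of the crop width 485 is 161.67 px.
One third of the crop height 1776 is 592.00 px.
The lower-left point is one-third across and two-thirds down within the crop:
x = 176 + 1 × 161.67 ≈ 338; y = 2436 + 2 × 592.00 ≈ 3620.

(338, 3620)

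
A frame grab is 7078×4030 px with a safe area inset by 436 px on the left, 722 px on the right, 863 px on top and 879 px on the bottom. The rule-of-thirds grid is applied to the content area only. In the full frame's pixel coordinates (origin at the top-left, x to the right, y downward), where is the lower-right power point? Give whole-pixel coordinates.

(4383, 2388)

Content width = 7078 − 436 − 722 = 5920 px; content height = 4030 − 863 − 879 = 2288 px.
Lower-right is two-thirds across and two-thirds down within the content area.
x = 436 + 2 × 5920/3 = 436 + 3946.67 ≈ 4383
y = 863 + 2 × 2288/3 = 863 + 1525.33 ≈ 2388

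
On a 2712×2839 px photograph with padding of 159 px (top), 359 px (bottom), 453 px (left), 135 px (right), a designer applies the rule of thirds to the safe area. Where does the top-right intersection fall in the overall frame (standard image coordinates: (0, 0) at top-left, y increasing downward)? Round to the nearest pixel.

x = 1869 px, y = 933 px

Content width = 2712 − 453 − 135 = 2124 px; content height = 2839 − 159 − 359 = 2321 px.
Top-right is two-thirds across and one-third down within the safe area.
x = 453 + 2 × 2124/3 = 453 + 1416.00 ≈ 1869
y = 159 + 1 × 2321/3 = 159 + 773.67 ≈ 933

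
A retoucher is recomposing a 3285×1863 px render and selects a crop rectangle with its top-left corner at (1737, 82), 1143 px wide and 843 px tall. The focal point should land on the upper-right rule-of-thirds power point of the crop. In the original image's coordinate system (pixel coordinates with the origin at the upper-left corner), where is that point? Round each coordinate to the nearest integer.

(2499, 363)

One third of the crop width 1143 is 381.00 px.
One third of the crop height 843 is 281.00 px.
The upper-right point is two-thirds across and one-third down within the crop:
x = 1737 + 2 × 381.00 ≈ 2499; y = 82 + 1 × 281.00 ≈ 363.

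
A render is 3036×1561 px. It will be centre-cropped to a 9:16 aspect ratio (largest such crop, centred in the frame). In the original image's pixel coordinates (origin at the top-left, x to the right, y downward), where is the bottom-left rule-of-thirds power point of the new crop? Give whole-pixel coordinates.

(1372, 1041)

3036/1561 > 9/16, so the 9:16 crop keeps the full height 1561 and trims width to 1561 × 9/16 = 878.06 px.
Left offset = (3036 − 878.06)/2 = 1078.97 px; top offset = 0.
Bottom-left is one-third across and two-thirds down within the crop:
x = 1078.97 + 1 × 878.06/3 ≈ 1372; y = 0.00 + 2 × 1561.00/3 ≈ 1041.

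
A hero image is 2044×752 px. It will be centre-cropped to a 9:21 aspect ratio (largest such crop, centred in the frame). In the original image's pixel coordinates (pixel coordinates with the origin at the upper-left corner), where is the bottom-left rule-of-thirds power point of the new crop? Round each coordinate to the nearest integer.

2044/752 > 9/21, so the 9:21 crop keeps the full height 752 and trims width to 752 × 9/21 = 322.29 px.
Left offset = (2044 − 322.29)/2 = 860.86 px; top offset = 0.
Bottom-left is one-third across and two-thirds down within the crop:
x = 860.86 + 1 × 322.29/3 ≈ 968; y = 0.00 + 2 × 752.00/3 ≈ 501.

(968, 501)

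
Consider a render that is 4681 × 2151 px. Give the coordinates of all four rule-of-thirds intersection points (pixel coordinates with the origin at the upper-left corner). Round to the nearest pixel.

(1560, 717), (3121, 717), (1560, 1434), (3121, 1434)

One third of 4681 is 1560.33; one third of 2151 is 717.
Vertical third lines at x = 1560 and x = 3121; horizontal third lines at y = 717 and y = 1434.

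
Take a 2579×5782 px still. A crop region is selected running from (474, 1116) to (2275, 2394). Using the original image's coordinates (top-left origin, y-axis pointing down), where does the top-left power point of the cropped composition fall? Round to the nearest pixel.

Crop width = 2275 − 474 = 1801 px; one third is 600.33 px.
Crop height = 2394 − 1116 = 1278 px; one third is 426.00 px.
The top-left point is one-third across and one-third down within the crop:
x = 474 + 1 × 600.33 ≈ 1074; y = 1116 + 1 × 426.00 ≈ 1542.

(1074, 1542)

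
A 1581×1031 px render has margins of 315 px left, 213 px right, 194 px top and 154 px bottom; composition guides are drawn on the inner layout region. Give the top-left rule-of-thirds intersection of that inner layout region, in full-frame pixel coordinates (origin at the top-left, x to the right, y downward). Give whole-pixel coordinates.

(666, 422)

Content width = 1581 − 315 − 213 = 1053 px; content height = 1031 − 194 − 154 = 683 px.
Top-left is one-third across and one-third down within the inner layout region.
x = 315 + 1 × 1053/3 = 315 + 351.00 ≈ 666
y = 194 + 1 × 683/3 = 194 + 227.67 ≈ 422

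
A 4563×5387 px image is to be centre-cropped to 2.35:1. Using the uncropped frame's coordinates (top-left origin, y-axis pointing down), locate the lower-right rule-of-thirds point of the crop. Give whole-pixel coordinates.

(3042, 3017)

4563/5387 < 2.35/1, so the 2.35:1 crop keeps the full width 4563 and trims height to 4563 × 1/2.35 = 1941.70 px.
Top offset = (5387 − 1941.70)/2 = 1722.65 px; left offset = 0.
Lower-right is two-thirds across and two-thirds down within the crop:
x = 0.00 + 2 × 4563.00/3 ≈ 3042; y = 1722.65 + 2 × 1941.70/3 ≈ 3017.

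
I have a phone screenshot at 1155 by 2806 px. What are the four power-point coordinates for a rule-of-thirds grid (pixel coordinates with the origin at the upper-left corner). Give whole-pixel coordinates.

(385, 935), (770, 935), (385, 1871), (770, 1871)

One third of 1155 is 385; one third of 2806 is 935.33.
Vertical third lines at x = 385 and x = 770; horizontal third lines at y = 935 and y = 1871.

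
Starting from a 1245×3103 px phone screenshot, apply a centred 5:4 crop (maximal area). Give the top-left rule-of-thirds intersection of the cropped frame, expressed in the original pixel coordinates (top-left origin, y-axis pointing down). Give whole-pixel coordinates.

1245/3103 < 5/4, so the 5:4 crop keeps the full width 1245 and trims height to 1245 × 4/5 = 996.00 px.
Top offset = (3103 − 996.00)/2 = 1053.50 px; left offset = 0.
Top-left is one-third across and one-third down within the crop:
x = 0.00 + 1 × 1245.00/3 ≈ 415; y = 1053.50 + 1 × 996.00/3 ≈ 1386.

(415, 1386)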